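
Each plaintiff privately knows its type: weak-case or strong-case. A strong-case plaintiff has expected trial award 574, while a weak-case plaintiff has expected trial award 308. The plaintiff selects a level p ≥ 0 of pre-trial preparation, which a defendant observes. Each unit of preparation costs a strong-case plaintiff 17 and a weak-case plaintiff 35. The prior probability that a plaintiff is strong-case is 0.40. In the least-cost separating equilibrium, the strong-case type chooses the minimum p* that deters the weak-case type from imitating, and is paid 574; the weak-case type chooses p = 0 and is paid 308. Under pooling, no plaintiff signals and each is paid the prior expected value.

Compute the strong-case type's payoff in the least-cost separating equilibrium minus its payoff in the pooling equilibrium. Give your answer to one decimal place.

30.4

Least-cost separating signal: p* solves 308 = 574 − 35·p*, so p* = (574 − 308)/35 = 7.6.
Strong-case type's separating payoff: 574 − 17 × p* = 574 − 17 × (574 − 308)/35 = 574 − 4522/35 = 444.8.
Pooling payoff: 0.40 × 574 + 0.60 × 308 = 414.4.
Difference: 444.8 − 414.4 = 30.4.
The strong-case type prefers to separate.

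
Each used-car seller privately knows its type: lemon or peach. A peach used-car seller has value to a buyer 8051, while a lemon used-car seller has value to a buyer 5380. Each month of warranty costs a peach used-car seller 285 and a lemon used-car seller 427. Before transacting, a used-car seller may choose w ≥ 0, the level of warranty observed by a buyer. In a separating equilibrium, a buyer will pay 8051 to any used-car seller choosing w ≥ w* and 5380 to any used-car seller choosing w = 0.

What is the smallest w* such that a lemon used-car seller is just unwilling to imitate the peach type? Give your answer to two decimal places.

6.26

A lemon used-car seller choosing w = 0 receives 5380.
Imitating at w* instead would pay 8051 at cost 427·w*, netting 8051 − 427·w*.
Indifference: 5380 = 8051 − 427·w*, so w* = (8051 − 5380) / 427 ≈ 6.26.
This is the lemon type's binding incentive-compatibility constraint; any w ≥ 6.26 sustains separation on that side.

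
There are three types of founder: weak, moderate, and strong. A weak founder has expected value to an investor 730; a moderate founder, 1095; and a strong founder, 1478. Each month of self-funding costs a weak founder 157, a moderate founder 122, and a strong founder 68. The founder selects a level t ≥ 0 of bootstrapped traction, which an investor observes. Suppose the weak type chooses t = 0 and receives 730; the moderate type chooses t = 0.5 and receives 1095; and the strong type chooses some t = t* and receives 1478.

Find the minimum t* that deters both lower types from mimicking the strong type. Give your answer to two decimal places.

Weak type (on-path payoff 730) won't mimic when 730 ≥ 1478 − 157·t*, i.e. t* ≥ 4.76.
Moderate type (on-path payoff 1095 − 122×0.5 = 1034) won't mimic when 1034 ≥ 1478 − 122·t*, i.e. t* ≥ 3.64.
Both must hold, so t* = max(4.76, 3.64) = 4.76. The weak type's constraint binds.

4.76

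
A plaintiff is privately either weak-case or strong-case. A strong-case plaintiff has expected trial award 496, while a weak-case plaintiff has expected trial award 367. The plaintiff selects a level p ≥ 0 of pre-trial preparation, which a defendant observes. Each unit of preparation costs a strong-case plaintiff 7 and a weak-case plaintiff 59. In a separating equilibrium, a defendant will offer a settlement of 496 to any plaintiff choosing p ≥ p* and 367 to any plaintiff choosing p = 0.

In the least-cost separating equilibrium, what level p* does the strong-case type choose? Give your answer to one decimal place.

A weak-case plaintiff choosing p = 0 receives 367.
Imitating at p* instead would pay 496 at cost 59·p*, netting 496 − 59·p*.
Indifference: 367 = 496 − 59·p*, so p* = (496 − 367) / 59 ≈ 2.2.
This is the weak-case type's binding incentive-compatibility constraint; any p ≥ 2.2 sustains separation on that side.

2.2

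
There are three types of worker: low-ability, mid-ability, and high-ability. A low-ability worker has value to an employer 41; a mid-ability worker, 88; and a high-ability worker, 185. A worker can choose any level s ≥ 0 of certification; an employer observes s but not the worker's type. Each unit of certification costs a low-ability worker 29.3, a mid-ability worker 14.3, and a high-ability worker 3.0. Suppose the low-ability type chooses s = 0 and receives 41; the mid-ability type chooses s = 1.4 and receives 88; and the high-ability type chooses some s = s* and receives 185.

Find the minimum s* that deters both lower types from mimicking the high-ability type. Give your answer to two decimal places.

Mid-ability type (on-path payoff 88 − 14.3×1.4 = 67.98) won't mimic when 67.98 ≥ 185 − 14.3·s*, i.e. s* ≥ 8.18.
Low-ability type (on-path payoff 41) won't mimic when 41 ≥ 185 − 29.3·s*, i.e. s* ≥ 4.91.
Both must hold, so s* = max(4.91, 8.18) = 8.18. The mid-ability type's constraint binds.

8.18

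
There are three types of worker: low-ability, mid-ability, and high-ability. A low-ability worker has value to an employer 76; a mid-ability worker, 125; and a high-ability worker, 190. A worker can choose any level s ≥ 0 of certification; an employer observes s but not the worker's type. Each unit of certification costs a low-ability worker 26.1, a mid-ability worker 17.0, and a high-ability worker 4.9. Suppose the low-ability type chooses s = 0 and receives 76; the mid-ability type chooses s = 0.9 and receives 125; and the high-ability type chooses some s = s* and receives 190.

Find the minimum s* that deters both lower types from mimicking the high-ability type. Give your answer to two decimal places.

4.72

Mid-ability type (on-path payoff 125 − 17.0×0.9 = 109.7) won't mimic when 109.7 ≥ 190 − 17.0·s*, i.e. s* ≥ 4.72.
Low-ability type (on-path payoff 76) won't mimic when 76 ≥ 190 − 26.1·s*, i.e. s* ≥ 4.37.
Both must hold, so s* = max(4.37, 4.72) = 4.72. The mid-ability type's constraint binds.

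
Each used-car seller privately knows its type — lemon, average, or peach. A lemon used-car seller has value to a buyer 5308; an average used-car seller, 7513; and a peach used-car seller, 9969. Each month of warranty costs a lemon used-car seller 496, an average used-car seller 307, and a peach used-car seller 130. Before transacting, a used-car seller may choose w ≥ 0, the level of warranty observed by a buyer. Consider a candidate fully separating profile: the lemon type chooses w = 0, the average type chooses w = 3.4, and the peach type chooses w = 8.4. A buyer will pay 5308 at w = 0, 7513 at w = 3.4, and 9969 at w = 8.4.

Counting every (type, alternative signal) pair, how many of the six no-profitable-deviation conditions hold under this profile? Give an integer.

3

Peach (own payoff 9969 − 130×8.4 = 8877): to w=0 gives 5308 → no gain ✓; to w=3.4 gives 7513 − 130×3.4 = 7071 → no gain ✓.
Average (own payoff 7513 − 307×3.4 = 6469.2): to w=0 gives 5308 → no gain ✓; to w=8.4 gives 9969 − 307×8.4 = 7390.2 → profitable ✗.
Lemon (own payoff 5308): to w=3.4 gives 7513 − 496×3.4 = 5826.6 → profitable ✗; to w=8.4 gives 9969 − 496×8.4 = 5802.6 → profitable ✗.
3 of the 6 constraints hold; not an equilibrium.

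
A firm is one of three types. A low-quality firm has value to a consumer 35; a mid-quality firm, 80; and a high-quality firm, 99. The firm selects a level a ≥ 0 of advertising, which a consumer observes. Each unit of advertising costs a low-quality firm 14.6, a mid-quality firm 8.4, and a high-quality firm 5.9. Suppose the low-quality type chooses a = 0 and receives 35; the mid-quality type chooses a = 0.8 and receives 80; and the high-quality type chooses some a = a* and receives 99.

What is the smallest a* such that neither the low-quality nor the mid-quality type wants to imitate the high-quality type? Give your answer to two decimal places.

Low-quality type (on-path payoff 35) won't mimic when 35 ≥ 99 − 14.6·a*, i.e. a* ≥ 4.38.
Mid-quality type (on-path payoff 80 − 8.4×0.8 = 73.28) won't mimic when 73.28 ≥ 99 − 8.4·a*, i.e. a* ≥ 3.06.
Both must hold, so a* = max(4.38, 3.06) = 4.38. The low-quality type's constraint binds.

4.38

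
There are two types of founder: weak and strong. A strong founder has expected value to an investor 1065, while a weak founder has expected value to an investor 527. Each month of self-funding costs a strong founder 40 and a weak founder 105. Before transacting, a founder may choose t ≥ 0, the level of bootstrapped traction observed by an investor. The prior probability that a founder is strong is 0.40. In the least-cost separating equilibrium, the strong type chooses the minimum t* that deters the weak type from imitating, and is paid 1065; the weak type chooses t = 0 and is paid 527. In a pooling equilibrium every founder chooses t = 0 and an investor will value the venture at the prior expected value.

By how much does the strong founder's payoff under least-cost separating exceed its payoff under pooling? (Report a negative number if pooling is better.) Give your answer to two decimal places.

117.85

Least-cost separating signal: t* solves 527 = 1065 − 105·t*, so t* = (1065 − 527)/105 ≈ 5.1238.
Strong type's separating payoff: 1065 − 40 × t* = 1065 − 40 × (1065 − 527)/105 = 1065 − 21520/105 ≈ 860.0476.
Pooling payoff: 0.40 × 1065 + 0.60 × 527 = 742.2.
Difference: 860.0476 − 742.2 = 117.8476, i.e. 117.85 to two decimal places.
The strong type prefers to separate.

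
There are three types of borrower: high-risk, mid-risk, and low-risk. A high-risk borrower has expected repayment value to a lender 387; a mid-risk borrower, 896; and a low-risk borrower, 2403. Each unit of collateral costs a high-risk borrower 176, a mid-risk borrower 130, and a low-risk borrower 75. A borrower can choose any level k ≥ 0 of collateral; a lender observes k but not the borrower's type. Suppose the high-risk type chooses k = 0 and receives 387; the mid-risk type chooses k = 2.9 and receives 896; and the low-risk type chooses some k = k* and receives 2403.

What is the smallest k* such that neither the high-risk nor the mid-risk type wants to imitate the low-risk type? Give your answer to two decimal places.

Mid-risk type (on-path payoff 896 − 130×2.9 = 519) won't mimic when 519 ≥ 2403 − 130·k*, i.e. k* ≥ 14.49.
High-risk type (on-path payoff 387) won't mimic when 387 ≥ 2403 − 176·k*, i.e. k* ≥ 11.45.
Both must hold, so k* = max(11.45, 14.49) = 14.49. The mid-risk type's constraint binds.

14.49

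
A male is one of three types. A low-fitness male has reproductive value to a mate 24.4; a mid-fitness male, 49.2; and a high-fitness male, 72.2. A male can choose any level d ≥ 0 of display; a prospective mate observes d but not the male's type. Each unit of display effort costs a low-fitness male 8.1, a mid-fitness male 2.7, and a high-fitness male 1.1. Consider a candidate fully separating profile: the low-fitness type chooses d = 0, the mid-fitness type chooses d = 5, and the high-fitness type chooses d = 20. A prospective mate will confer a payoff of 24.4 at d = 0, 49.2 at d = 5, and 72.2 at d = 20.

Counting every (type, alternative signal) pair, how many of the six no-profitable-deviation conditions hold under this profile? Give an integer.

6

Mid-fitness (own payoff 49.2 − 2.7×5 = 35.7): to d=0 gives 24.4 → no gain ✓; to d=20 gives 72.2 − 2.7×20 = 18.2 → no gain ✓.
Low-fitness (own payoff 24.4): to d=5 gives 49.2 − 8.1×5 = 8.7 → no gain ✓; to d=20 gives 72.2 − 8.1×20 = -89.8 → no gain ✓.
High-fitness (own payoff 72.2 − 1.1×20 = 50.2): to d=0 gives 24.4 → no gain ✓; to d=5 gives 49.2 − 1.1×5 = 43.7 → no gain ✓.
6 of the 6 constraints hold; this profile is a separating equilibrium.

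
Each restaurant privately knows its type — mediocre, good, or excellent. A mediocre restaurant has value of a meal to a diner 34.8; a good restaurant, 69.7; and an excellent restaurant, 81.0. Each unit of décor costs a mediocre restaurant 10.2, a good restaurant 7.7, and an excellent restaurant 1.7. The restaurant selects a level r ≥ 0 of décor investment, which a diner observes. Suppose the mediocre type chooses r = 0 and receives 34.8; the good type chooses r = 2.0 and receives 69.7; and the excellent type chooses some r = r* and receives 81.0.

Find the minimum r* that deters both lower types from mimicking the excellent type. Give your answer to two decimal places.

4.53

Good type (on-path payoff 69.7 − 7.7×2.0 = 54.3) won't mimic when 54.3 ≥ 81.0 − 7.7·r*, i.e. r* ≥ 3.47.
Mediocre type (on-path payoff 34.8) won't mimic when 34.8 ≥ 81.0 − 10.2·r*, i.e. r* ≥ 4.53.
Both must hold, so r* = max(4.53, 3.47) = 4.53. The mediocre type's constraint binds.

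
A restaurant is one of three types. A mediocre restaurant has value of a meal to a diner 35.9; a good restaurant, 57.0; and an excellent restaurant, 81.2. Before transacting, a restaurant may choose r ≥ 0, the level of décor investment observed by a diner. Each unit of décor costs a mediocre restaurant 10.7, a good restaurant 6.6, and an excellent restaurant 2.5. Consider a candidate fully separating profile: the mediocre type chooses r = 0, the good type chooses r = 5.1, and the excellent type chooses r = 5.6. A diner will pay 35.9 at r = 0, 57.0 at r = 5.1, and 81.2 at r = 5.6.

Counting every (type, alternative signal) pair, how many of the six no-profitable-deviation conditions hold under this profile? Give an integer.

4

Mediocre (own payoff 35.9): to r=5.1 gives 57.0 − 10.7×5.1 = 2.43 → no gain ✓; to r=5.6 gives 81.2 − 10.7×5.6 = 21.28 → no gain ✓.
Good (own payoff 57.0 − 6.6×5.1 = 23.34): to r=0 gives 35.9 → profitable ✗; to r=5.6 gives 81.2 − 6.6×5.6 = 44.24 → profitable ✗.
Excellent (own payoff 81.2 − 2.5×5.6 = 67.2): to r=0 gives 35.9 → no gain ✓; to r=5.1 gives 57.0 − 2.5×5.1 = 44.25 → no gain ✓.
4 of the 6 constraints hold; not an equilibrium.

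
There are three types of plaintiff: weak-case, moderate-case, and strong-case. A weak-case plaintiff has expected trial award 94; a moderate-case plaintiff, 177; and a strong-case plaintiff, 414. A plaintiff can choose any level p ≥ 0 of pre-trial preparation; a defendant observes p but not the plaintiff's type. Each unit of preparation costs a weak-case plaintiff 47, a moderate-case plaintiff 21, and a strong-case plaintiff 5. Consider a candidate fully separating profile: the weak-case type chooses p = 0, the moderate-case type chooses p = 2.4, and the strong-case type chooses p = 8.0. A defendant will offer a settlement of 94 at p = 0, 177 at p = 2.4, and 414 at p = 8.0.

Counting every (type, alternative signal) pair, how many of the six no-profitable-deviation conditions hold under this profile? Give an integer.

5

Moderate-case (own payoff 177 − 21×2.4 = 126.6): to p=0 gives 94 → no gain ✓; to p=8.0 gives 414 − 21×8.0 = 246 → profitable ✗.
Strong-case (own payoff 414 − 5×8.0 = 374): to p=0 gives 94 → no gain ✓; to p=2.4 gives 177 − 5×2.4 = 165 → no gain ✓.
Weak-case (own payoff 94): to p=2.4 gives 177 − 47×2.4 = 64.2 → no gain ✓; to p=8.0 gives 414 − 47×8.0 = 38 → no gain ✓.
5 of the 6 constraints hold; not an equilibrium.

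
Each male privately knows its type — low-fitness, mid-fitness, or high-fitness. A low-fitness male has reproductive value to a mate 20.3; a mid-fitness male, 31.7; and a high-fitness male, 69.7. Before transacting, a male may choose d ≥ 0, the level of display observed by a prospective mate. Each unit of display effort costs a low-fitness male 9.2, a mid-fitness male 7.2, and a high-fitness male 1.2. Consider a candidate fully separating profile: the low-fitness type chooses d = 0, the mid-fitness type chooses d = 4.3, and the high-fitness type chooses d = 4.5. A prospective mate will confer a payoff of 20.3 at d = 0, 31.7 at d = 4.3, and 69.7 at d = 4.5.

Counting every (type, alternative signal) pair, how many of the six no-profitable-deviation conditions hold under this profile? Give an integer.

3

High-fitness (own payoff 69.7 − 1.2×4.5 = 64.3): to d=0 gives 20.3 → no gain ✓; to d=4.3 gives 31.7 − 1.2×4.3 = 26.54 → no gain ✓.
Low-fitness (own payoff 20.3): to d=4.3 gives 31.7 − 9.2×4.3 = -7.86 → no gain ✓; to d=4.5 gives 69.7 − 9.2×4.5 = 28.3 → profitable ✗.
Mid-fitness (own payoff 31.7 − 7.2×4.3 = 0.74): to d=0 gives 20.3 → profitable ✗; to d=4.5 gives 69.7 − 7.2×4.5 = 37.3 → profitable ✗.
3 of the 6 constraints hold; not an equilibrium.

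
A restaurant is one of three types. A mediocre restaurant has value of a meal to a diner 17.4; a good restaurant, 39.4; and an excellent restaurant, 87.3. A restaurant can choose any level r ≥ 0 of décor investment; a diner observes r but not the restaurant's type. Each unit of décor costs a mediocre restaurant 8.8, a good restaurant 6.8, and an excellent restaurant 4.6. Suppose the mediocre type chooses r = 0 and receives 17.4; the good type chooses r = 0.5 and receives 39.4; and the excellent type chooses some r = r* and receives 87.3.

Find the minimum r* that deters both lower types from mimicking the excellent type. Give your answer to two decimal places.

Good type (on-path payoff 39.4 − 6.8×0.5 = 36) won't mimic when 36 ≥ 87.3 − 6.8·r*, i.e. r* ≥ 7.54.
Mediocre type (on-path payoff 17.4) won't mimic when 17.4 ≥ 87.3 − 8.8·r*, i.e. r* ≥ 7.94.
Both must hold, so r* = max(7.94, 7.54) = 7.94. The mediocre type's constraint binds.

7.94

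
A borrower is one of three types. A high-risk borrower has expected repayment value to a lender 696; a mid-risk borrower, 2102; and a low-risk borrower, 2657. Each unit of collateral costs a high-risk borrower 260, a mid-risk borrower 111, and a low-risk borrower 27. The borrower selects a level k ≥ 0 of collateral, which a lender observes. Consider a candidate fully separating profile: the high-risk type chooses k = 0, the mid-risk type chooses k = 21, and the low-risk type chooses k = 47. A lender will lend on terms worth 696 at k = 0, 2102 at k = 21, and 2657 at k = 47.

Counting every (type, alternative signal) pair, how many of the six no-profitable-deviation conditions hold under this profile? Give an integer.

Mid-risk (own payoff 2102 − 111×21 = -229): to k=0 gives 696 → profitable ✗; to k=47 gives 2657 − 111×47 = -2560 → no gain ✓.
High-risk (own payoff 696): to k=21 gives 2102 − 260×21 = -3358 → no gain ✓; to k=47 gives 2657 − 260×47 = -9563 → no gain ✓.
Low-risk (own payoff 2657 − 27×47 = 1388): to k=0 gives 696 → no gain ✓; to k=21 gives 2102 − 27×21 = 1535 → profitable ✗.
4 of the 6 constraints hold; not an equilibrium.

4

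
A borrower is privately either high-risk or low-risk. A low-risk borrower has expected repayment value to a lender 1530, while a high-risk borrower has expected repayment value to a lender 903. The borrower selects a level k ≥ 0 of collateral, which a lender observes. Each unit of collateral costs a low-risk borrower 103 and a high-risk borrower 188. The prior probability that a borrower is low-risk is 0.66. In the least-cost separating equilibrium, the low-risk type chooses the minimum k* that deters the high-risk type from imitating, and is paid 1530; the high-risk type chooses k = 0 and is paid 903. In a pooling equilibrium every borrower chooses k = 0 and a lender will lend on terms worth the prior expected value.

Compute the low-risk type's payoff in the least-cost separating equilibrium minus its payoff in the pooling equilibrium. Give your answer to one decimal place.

Least-cost separating signal: k* solves 903 = 1530 − 188·k*, so k* = (1530 − 903)/188 ≈ 3.3351.
Low-risk type's separating payoff: 1530 − 103 × k* = 1530 − 103 × (1530 − 903)/188 = 1530 − 64581/188 ≈ 1186.484.
Pooling payoff: 0.66 × 1530 + 0.34 × 903 = 1316.82.
Difference: 1186.484 − 1316.82 = -130.336, i.e. -130.3 to one decimal place.
The low-risk type would prefer the pooling outcome.

-130.3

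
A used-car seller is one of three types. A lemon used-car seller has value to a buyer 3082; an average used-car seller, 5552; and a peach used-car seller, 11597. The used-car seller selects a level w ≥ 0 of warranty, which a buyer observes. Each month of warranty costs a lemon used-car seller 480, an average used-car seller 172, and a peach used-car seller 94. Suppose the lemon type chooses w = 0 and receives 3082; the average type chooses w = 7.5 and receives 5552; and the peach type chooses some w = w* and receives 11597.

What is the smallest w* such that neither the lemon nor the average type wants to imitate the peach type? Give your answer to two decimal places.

Lemon type (on-path payoff 3082) won't mimic when 3082 ≥ 11597 − 480·w*, i.e. w* ≥ 17.74.
Average type (on-path payoff 5552 − 172×7.5 = 4262) won't mimic when 4262 ≥ 11597 − 172·w*, i.e. w* ≥ 42.65.
Both must hold, so w* = max(17.74, 42.65) = 42.65. The average type's constraint binds.

42.65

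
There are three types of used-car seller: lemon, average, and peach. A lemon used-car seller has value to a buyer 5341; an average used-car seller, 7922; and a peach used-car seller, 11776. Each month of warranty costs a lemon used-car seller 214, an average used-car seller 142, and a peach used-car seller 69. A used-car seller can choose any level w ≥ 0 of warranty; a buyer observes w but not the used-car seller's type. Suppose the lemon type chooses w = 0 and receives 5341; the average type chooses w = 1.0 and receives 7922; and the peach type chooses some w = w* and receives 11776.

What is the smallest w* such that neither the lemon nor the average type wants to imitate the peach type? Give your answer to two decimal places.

Average type (on-path payoff 7922 − 142×1.0 = 7780) won't mimic when 7780 ≥ 11776 − 142·w*, i.e. w* ≥ 28.14.
Lemon type (on-path payoff 5341) won't mimic when 5341 ≥ 11776 − 214·w*, i.e. w* ≥ 30.07.
Both must hold, so w* = max(30.07, 28.14) = 30.07. The lemon type's constraint binds.

30.07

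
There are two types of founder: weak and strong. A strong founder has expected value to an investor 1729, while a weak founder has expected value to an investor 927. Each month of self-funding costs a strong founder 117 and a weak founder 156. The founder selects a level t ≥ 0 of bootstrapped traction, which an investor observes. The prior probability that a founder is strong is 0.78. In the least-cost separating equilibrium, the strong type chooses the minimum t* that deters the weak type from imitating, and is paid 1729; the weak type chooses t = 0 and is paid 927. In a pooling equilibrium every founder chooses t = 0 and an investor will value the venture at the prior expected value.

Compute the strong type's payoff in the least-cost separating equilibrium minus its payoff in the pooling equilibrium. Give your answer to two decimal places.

-425.06

Least-cost separating signal: t* solves 927 = 1729 − 156·t*, so t* = (1729 − 927)/156 ≈ 5.1410.
Strong type's separating payoff: 1729 − 117 × t* = 1729 − 117 × (1729 − 927)/156 = 1729 − 93834/156 = 1127.5.
Pooling payoff: 0.78 × 1729 + 0.22 × 927 = 1552.56.
Difference: 1127.5 − 1552.56 = -425.06.
The strong type would prefer the pooling outcome.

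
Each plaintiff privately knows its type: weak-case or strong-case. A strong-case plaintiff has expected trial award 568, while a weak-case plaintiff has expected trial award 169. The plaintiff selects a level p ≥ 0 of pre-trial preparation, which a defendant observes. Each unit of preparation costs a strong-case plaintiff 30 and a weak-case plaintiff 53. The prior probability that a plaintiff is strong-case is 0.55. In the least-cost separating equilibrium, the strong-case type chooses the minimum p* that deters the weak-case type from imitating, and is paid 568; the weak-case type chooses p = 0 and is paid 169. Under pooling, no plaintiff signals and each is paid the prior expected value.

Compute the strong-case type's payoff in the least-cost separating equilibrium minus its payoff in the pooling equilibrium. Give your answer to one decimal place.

-46.3

Least-cost separating signal: p* solves 169 = 568 − 53·p*, so p* = (568 − 169)/53 ≈ 7.5283.
Strong-case type's separating payoff: 568 − 30 × p* = 568 − 30 × (568 − 169)/53 = 568 − 11970/53 ≈ 342.151.
Pooling payoff: 0.55 × 568 + 0.45 × 169 = 388.45.
Difference: 342.151 − 388.45 = -46.299, i.e. -46.3 to one decimal place.
The strong-case type would prefer the pooling outcome.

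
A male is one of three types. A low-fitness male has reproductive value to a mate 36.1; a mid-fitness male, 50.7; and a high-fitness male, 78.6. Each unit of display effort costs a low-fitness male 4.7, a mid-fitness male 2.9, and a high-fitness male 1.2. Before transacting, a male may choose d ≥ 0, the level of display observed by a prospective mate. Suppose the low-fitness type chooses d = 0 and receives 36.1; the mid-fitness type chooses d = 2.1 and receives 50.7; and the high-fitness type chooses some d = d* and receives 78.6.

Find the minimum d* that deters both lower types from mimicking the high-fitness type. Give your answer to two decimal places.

11.72

Low-fitness type (on-path payoff 36.1) won't mimic when 36.1 ≥ 78.6 − 4.7·d*, i.e. d* ≥ 9.04.
Mid-fitness type (on-path payoff 50.7 − 2.9×2.1 = 44.61) won't mimic when 44.61 ≥ 78.6 − 2.9·d*, i.e. d* ≥ 11.72.
Both must hold, so d* = max(9.04, 11.72) = 11.72. The mid-fitness type's constraint binds.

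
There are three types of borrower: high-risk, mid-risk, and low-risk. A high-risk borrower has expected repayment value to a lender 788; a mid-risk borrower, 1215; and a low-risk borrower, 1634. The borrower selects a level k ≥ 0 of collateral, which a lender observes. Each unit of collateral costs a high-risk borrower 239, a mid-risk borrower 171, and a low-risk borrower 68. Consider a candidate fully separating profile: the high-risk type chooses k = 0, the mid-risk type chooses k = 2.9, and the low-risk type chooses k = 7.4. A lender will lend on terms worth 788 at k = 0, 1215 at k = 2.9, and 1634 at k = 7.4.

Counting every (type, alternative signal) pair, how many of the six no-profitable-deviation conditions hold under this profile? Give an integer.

5

High-risk (own payoff 788): to k=2.9 gives 1215 − 239×2.9 = 521.9 → no gain ✓; to k=7.4 gives 1634 − 239×7.4 = -134.6 → no gain ✓.
Low-risk (own payoff 1634 − 68×7.4 = 1130.8): to k=0 gives 788 → no gain ✓; to k=2.9 gives 1215 − 68×2.9 = 1017.8 → no gain ✓.
Mid-risk (own payoff 1215 − 171×2.9 = 719.1): to k=0 gives 788 → profitable ✗; to k=7.4 gives 1634 − 171×7.4 = 368.6 → no gain ✓.
5 of the 6 constraints hold; not an equilibrium.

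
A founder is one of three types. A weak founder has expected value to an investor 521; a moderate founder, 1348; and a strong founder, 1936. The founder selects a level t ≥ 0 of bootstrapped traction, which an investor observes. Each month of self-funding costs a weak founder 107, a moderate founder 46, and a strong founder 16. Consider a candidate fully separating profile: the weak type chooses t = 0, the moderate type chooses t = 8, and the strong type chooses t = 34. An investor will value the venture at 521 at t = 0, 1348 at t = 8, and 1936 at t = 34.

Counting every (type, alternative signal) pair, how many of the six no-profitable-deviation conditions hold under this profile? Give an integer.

Strong (own payoff 1936 − 16×34 = 1392): to t=0 gives 521 → no gain ✓; to t=8 gives 1348 − 16×8 = 1220 → no gain ✓.
Weak (own payoff 521): to t=8 gives 1348 − 107×8 = 492 → no gain ✓; to t=34 gives 1936 − 107×34 = -1702 → no gain ✓.
Moderate (own payoff 1348 − 46×8 = 980): to t=0 gives 521 → no gain ✓; to t=34 gives 1936 − 46×34 = 372 → no gain ✓.
6 of the 6 constraints hold; this profile is a separating equilibrium.

6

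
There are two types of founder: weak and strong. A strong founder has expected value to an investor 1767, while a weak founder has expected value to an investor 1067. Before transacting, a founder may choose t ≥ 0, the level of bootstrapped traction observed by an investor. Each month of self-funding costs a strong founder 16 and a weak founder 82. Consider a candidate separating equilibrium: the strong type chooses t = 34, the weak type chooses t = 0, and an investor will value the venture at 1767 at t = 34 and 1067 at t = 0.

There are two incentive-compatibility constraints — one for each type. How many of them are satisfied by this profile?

Weak type: stay at 0 → 1067; mimic → 1767 − 82 × 34 = -1021. IC holds (1067 ≥ -1021).
Strong type: signal → 1767 − 16 × 34 = 1223; deviate to 0 → 1067. IC holds (1223 ≥ 1067).
2 of 2 constraints hold, so this is a separating equilibrium.

2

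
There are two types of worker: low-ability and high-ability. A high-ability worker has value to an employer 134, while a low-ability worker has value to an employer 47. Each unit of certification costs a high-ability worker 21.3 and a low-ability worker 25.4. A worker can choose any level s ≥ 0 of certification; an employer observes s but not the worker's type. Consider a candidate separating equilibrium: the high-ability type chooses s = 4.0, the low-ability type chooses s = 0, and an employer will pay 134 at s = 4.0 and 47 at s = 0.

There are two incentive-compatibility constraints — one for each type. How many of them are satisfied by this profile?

2

High-ability type: signal → 134 − 21.3 × 4.0 = 48.8; deviate to 0 → 47. IC holds (48.8 ≥ 47).
Low-ability type: stay at 0 → 47; mimic → 134 − 25.4 × 4.0 = 32.4. IC holds (47 ≥ 32.4).
2 of 2 constraints hold, so this is a separating equilibrium.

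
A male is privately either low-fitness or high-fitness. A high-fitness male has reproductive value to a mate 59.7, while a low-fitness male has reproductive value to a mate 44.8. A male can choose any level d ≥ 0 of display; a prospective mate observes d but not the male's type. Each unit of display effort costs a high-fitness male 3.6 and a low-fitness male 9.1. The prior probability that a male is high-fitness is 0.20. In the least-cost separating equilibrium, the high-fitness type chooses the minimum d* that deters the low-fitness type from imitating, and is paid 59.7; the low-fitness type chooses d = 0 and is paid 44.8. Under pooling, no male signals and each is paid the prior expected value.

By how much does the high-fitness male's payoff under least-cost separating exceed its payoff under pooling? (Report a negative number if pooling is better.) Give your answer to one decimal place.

Least-cost separating signal: d* solves 44.8 = 59.7 − 9.1·d*, so d* = (59.7 − 44.8)/9.1 ≈ 1.6374.
High-fitness type's separating payoff: 59.7 − 3.6 × d* = 59.7 − 3.6 × (59.7 − 44.8)/9.1 = 59.7 − 53.64/9.1 ≈ 53.805.
Pooling payoff: 0.20 × 59.7 + 0.80 × 44.8 = 47.78.
Difference: 53.805 − 47.78 = 6.025, i.e. 6.0 to one decimal place.
The high-fitness type prefers to separate.

6.0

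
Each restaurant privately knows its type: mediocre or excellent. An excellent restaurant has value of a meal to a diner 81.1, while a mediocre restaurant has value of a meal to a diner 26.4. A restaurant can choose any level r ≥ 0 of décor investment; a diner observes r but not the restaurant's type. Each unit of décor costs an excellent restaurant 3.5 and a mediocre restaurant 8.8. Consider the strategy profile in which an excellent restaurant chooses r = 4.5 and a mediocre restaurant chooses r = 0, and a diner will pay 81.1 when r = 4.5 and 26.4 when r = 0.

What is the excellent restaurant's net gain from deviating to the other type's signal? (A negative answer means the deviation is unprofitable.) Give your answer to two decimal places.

Playing r = 4.5 the excellent restaurant receives 81.1 − 3.5 × 4.5 = 65.35.
Deviating to r = 0 yields 26.4 instead.
Gain from deviating: 26.4 − 65.35 = -38.95.
The gain is negative, so the excellent type's incentive-compatibility constraint is satisfied.

-38.95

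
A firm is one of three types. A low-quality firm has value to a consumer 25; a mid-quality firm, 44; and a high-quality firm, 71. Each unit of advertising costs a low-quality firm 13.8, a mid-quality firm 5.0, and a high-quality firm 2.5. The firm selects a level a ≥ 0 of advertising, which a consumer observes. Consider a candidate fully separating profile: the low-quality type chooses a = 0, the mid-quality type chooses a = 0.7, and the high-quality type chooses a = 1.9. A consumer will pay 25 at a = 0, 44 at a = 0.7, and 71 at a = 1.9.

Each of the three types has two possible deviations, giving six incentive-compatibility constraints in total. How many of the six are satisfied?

High-quality (own payoff 71 − 2.5×1.9 = 66.25): to a=0 gives 25 → no gain ✓; to a=0.7 gives 44 − 2.5×0.7 = 42.25 → no gain ✓.
Low-quality (own payoff 25): to a=0.7 gives 44 − 13.8×0.7 = 34.34 → profitable ✗; to a=1.9 gives 71 − 13.8×1.9 = 44.78 → profitable ✗.
Mid-quality (own payoff 44 − 5.0×0.7 = 40.5): to a=0 gives 25 → no gain ✓; to a=1.9 gives 71 − 5.0×1.9 = 61.5 → profitable ✗.
3 of the 6 constraints hold; not an equilibrium.

3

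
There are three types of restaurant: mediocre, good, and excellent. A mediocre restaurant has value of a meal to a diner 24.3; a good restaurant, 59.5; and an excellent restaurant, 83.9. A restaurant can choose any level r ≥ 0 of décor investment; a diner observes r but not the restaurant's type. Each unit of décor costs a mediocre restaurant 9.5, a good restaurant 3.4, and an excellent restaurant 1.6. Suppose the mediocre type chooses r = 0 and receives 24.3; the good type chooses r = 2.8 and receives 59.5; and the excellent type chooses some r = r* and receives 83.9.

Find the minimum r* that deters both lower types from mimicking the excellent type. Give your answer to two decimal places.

9.98

Good type (on-path payoff 59.5 − 3.4×2.8 = 49.98) won't mimic when 49.98 ≥ 83.9 − 3.4·r*, i.e. r* ≥ 9.98.
Mediocre type (on-path payoff 24.3) won't mimic when 24.3 ≥ 83.9 − 9.5·r*, i.e. r* ≥ 6.27.
Both must hold, so r* = max(6.27, 9.98) = 9.98. The good type's constraint binds.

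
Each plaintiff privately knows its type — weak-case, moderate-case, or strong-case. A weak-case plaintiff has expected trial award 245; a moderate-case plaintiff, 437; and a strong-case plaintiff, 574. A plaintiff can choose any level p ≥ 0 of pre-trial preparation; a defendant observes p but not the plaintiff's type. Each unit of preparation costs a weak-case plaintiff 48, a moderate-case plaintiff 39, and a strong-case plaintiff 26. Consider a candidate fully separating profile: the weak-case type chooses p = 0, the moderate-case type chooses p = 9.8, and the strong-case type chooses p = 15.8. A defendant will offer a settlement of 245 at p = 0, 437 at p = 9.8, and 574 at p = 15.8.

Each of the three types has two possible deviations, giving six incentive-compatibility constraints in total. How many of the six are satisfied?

Moderate-case (own payoff 437 − 39×9.8 = 54.8): to p=0 gives 245 → profitable ✗; to p=15.8 gives 574 − 39×15.8 = -42.2 → no gain ✓.
Weak-case (own payoff 245): to p=9.8 gives 437 − 48×9.8 = -33.4 → no gain ✓; to p=15.8 gives 574 − 48×15.8 = -184.4 → no gain ✓.
Strong-case (own payoff 574 − 26×15.8 = 163.2): to p=0 gives 245 → profitable ✗; to p=9.8 gives 437 − 26×9.8 = 182.2 → profitable ✗.
3 of the 6 constraints hold; not an equilibrium.

3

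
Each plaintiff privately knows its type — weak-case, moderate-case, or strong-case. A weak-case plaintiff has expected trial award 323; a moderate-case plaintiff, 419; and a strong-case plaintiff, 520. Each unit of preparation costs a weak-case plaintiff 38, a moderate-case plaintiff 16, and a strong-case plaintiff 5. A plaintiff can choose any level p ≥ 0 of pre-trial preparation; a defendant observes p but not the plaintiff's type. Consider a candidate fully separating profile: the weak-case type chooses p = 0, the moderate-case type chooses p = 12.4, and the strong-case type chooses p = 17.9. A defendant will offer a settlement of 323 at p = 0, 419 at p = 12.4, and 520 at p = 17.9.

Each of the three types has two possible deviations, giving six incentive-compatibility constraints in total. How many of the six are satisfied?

4

Moderate-case (own payoff 419 − 16×12.4 = 220.6): to p=0 gives 323 → profitable ✗; to p=17.9 gives 520 − 16×17.9 = 233.6 → profitable ✗.
Strong-case (own payoff 520 − 5×17.9 = 430.5): to p=0 gives 323 → no gain ✓; to p=12.4 gives 419 − 5×12.4 = 357 → no gain ✓.
Weak-case (own payoff 323): to p=12.4 gives 419 − 38×12.4 = -52.2 → no gain ✓; to p=17.9 gives 520 − 38×17.9 = -160.2 → no gain ✓.
4 of the 6 constraints hold; not an equilibrium.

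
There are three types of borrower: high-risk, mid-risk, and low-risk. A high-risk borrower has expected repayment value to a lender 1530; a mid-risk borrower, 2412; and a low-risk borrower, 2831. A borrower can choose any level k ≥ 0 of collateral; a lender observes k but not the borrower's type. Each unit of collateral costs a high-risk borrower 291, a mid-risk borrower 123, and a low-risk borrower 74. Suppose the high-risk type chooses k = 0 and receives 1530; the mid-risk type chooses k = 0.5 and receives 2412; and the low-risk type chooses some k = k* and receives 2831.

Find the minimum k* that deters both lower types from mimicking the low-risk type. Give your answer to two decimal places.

Mid-risk type (on-path payoff 2412 − 123×0.5 = 2350.5) won't mimic when 2350.5 ≥ 2831 − 123·k*, i.e. k* ≥ 3.91.
High-risk type (on-path payoff 1530) won't mimic when 1530 ≥ 2831 − 291·k*, i.e. k* ≥ 4.47.
Both must hold, so k* = max(4.47, 3.91) = 4.47. The high-risk type's constraint binds.

4.47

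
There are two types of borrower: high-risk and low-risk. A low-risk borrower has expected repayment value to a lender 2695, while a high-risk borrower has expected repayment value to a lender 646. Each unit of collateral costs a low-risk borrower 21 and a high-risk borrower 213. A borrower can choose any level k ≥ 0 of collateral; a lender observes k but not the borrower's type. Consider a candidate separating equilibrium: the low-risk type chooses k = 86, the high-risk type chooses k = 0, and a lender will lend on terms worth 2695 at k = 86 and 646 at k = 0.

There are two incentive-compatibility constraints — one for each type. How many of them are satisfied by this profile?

2

High-risk type: stay at 0 → 646; mimic → 2695 − 213 × 86 = -15623. IC holds (646 ≥ -15623).
Low-risk type: signal → 2695 − 21 × 86 = 889; deviate to 0 → 646. IC holds (889 ≥ 646).
2 of 2 constraints hold, so this is a separating equilibrium.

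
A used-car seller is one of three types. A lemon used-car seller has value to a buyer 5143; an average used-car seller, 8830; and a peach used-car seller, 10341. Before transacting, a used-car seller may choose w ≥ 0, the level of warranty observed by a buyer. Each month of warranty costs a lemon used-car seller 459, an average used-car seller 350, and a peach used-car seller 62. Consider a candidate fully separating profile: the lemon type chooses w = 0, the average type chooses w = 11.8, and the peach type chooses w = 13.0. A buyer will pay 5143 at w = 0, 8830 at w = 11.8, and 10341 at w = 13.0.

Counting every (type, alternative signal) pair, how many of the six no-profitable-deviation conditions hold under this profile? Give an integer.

4

Peach (own payoff 10341 − 62×13.0 = 9535): to w=0 gives 5143 → no gain ✓; to w=11.8 gives 8830 − 62×11.8 = 8098.4 → no gain ✓.
Lemon (own payoff 5143): to w=11.8 gives 8830 − 459×11.8 = 3413.8 → no gain ✓; to w=13.0 gives 10341 − 459×13.0 = 4374 → no gain ✓.
Average (own payoff 8830 − 350×11.8 = 4700): to w=0 gives 5143 → profitable ✗; to w=13.0 gives 10341 − 350×13.0 = 5791 → profitable ✗.
4 of the 6 constraints hold; not an equilibrium.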